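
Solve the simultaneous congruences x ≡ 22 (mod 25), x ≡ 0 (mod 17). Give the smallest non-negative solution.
The moduli 25, 17 are pairwise coprime, so by the CRT there is a unique solution mod 25·17 = 425.
Solve by successive substitution. Start with x ≡ 22 (mod 25).
  Combine with x ≡ 0 (mod 17): write x = 22 + 25·t and require 22 + 25·t ≡ 0 (mod 17), i.e. 25·t ≡ 0 − 22 ≡ 12 (mod 17). Since 25^(−1) ≡ 15 (mod 17) (25 ≡ 8 (mod 17)), t ≡ 15·12 ≡ 10 (mod 17). So x ≡ 22 + 25·10 = 272 (mod 425).
Unique solution in [0, 425): x = 272.

Final answer: x ≡ 272 (mod 425); the representative in [0, 425) is 272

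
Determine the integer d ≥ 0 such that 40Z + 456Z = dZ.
In the PID Z, (a, b) is generated by gcd(a, b). Compute gcd(456, 40) with the extended Euclidean algorithm, tracking rows (r, s, t) with s·456 + t·40 = r:
  row A: (456, 1, 0)   [1·456 + 0·40 = 456]
  row B: (40, 0, 1)   [0·456 + 1·40 = 40]
  456 = 11·40 + 16   → row C = row A − 11·row B = (16, 1, −11)   [check: 1·456 − 11·40 = 16]
  40 = 2·16 + 8   → row D = row B − 2·row C = (8, −2, 23)   [check: −2·456 + 23·40 = 8]
  16 = 2·8 + 0   → remainder 0, stop. gcd = 8 (last nonzero row D).
So gcd(40, 456) = 8, with Bézout identity −2·456 + 23·40 = 8. Containment (⊇): the Bézout identity exhibits 8 as an element of (40, 456), giving (8) ⊆ (40, 456). Containment (⊆): since 8 | 40 and 8 | 456 (40 = 8·5, 456 = 8·57), every Z-linear combination of 40 and 456 is divisible by 8, so (40, 456) ⊆ (8). Therefore (40, 456) = (8), d = 8.

Final answer: (40, 456) = (8); d = 8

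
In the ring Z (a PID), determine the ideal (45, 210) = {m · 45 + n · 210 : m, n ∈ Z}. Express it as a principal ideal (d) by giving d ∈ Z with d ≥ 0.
In the PID Z, (a, b) is generated by gcd(a, b). Compute gcd(210, 45) with the extended Euclidean algorithm, tracking rows (r, s, t) with s·210 + t·45 = r:
  row A: (210, 1, 0)   [1·210 + 0·45 = 210]
  row B: (45, 0, 1)   [0·210 + 1·45 = 45]
  210 = 4·45 + 30   → row C = row A − 4·row B = (30, 1, −4)   [check: 1·210 − 4·45 = 30]
  45 = 1·30 + 15   → row D = row B − 1·row C = (15, −1, 5)   [check: −1·210 + 5·45 = 15]
  30 = 2·15 + 0   → remainder 0, stop. gcd = 15 (last nonzero row D).
So gcd(45, 210) = 15, with Bézout identity −1·210 + 5·45 = 15. Containment (⊇): the Bézout identity exhibits 15 as an element of (45, 210), giving (15) ⊆ (45, 210). Containment (⊆): since 15 | 45 and 15 | 210 (45 = 15·3, 210 = 15·14), every Z-linear combination of 45 and 210 is divisible by 15, so (45, 210) ⊆ (15). Therefore (45, 210) = (15), d = 15.

Final answer: (45, 210) = (15); d = 15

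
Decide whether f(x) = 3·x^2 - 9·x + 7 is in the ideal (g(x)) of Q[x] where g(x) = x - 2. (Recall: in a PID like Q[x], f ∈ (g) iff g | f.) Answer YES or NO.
NO

In Q[x] the ideal (g) consists of all multiples of g, so f ∈ (g) iff g | f, i.e. iff the remainder of f on division by g is 0. Divide f by g (g is monic, so eliminate the leading term of the running remainder at each step):
  leading term 3·x^2: subtract (3·x)·g(x) = 3·x^2 - 6·x, leaving 7 - 3·x
  leading term -3·x: subtract (-3)·g(x) = 6 - 3·x, leaving 1
The remainder r(x) = 1 ≠ 0 (and deg r < deg g), so g ∤ f, i.e. f ∉ (g).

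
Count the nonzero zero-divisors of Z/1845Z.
In Z/1845Z each nonzero element is either a unit (gcd with 1845 is 1) or a zero-divisor (gcd > 1). The number of units is φ(1845): factorise 1845 = 3^2 · 5 · 41, so φ(1845) = (3^2 − 3^1) · (5 − 1) · (41 − 1) = 6 · 4 · 40 = 960. The nonzero elements number 1845 − 1 = 1844. Hence the nonzero zero-divisors number 1844 − 960 = 884.

Final answer: Z/1845Z has 884 nonzero zero-divisors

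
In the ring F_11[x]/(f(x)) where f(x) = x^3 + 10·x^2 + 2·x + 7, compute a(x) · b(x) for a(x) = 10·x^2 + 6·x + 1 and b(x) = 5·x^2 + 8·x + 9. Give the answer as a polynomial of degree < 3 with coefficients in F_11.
a · b ≡ 5·x^2 + 8·x (mod f(x))

Multiply as integer polynomials: a · b = 50·x^4 + 110·x^3 + 143·x^2 + 62·x + 9. Reducing coefficients mod 11: a · b ≡ 6·x^4 + 7·x + 9. Now divide by f(x) = x^3 + 10·x^2 + 2·x + 7 in F_11[x], eliminating the leading term at each step:
  leading term 6·x^4: subtract (6·x)·f(x) = 6·x^4 + 5·x^3 + x^2 + 9·x, leaving 6·x^3 + 10·x^2 + 9·x + 9 (coefficients mod 11)
  leading term 6·x^3: subtract (6)·f(x) = 6·x^3 + 5·x^2 + x + 9, leaving 5·x^2 + 8·x (coefficients mod 11)
The degree is now < 3, so this is the remainder. Hence a · b ≡ 5·x^2 + 8·x in F_11[x]/(f).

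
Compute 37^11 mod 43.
7

Use repeated squaring. Binary(11) = 1011. Walk through the bits of the exponent 11 left-to-right: at each bit after the leading one, square the running value, then multiply by 37 if the bit is 1 (always reducing mod 43):
  bit 1 = 1 (leading): start with 37.
  bit 2 = 0: square 37^2 = 1369 ≡ 36 (mod 43).
  bit 3 = 1: square 36^2 = 1296 ≡ 6; bit is 1, so multiply 6·37 = 222 ≡ 7 (mod 43).
  bit 4 = 1: square 7^2 = 49 ≡ 6; bit is 1, so multiply 6·37 = 222 ≡ 7 (mod 43).
Final value: 37^11 ≡ 7 (mod 43).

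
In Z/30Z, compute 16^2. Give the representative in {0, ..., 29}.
16

Use repeated squaring. Binary(2) = 10. Walk through the bits of the exponent 2 left-to-right: at each bit after the leading one, square the running value, then multiply by 16 if the bit is 1 (always reducing mod 30):
  bit 1 = 1 (leading): start with 16.
  bit 2 = 0: square 16^2 = 256 ≡ 16 (mod 30).
Final value: 16^2 ≡ 16 (mod 30).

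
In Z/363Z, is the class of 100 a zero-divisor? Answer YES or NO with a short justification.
gcd(100, 363) = 1, so 100 is a unit in Z/363Z (it has a multiplicative inverse). A unit cannot be a zero-divisor: if 100·b ≡ 0 then multiplying both sides by 100^(−1) gives b ≡ 0. So 100 is not a zero-divisor.

Final answer: NO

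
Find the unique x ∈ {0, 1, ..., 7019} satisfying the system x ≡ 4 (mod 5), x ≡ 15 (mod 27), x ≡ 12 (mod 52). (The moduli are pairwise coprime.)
The moduli 5, 27, 52 are pairwise coprime, so by the CRT there is a unique solution mod 5·27·52 = 7020.
Solve by successive substitution. Start with x ≡ 4 (mod 5).
  Combine with x ≡ 15 (mod 27): write x = 4 + 5·t and require 4 + 5·t ≡ 15 (mod 27), i.e. 5·t ≡ 15 − 4 ≡ 11 (mod 27). Since 5^(−1) ≡ 11 (mod 27), t ≡ 11·11 ≡ 13 (mod 27). So x ≡ 4 + 5·13 = 69 (mod 135).
  Combine with x ≡ 12 (mod 52): write x = 69 + 135·t and require 69 + 135·t ≡ 12 (mod 52), i.e. 135·t ≡ 12 − 69 ≡ 47 (mod 52). Since 135^(−1) ≡ 47 (mod 52) (135 ≡ 31 (mod 52)), t ≡ 47·47 ≡ 25 (mod 52). So x ≡ 69 + 135·25 = 3444 (mod 7020).
Unique solution in [0, 7020): x = 3444.

Final answer: x ≡ 3444 (mod 7020); the representative in [0, 7020) is 3444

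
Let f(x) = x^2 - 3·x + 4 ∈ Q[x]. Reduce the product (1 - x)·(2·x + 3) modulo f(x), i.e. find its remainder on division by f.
a · b ≡ 11 - 7·x (mod f(x))

First multiply in Q[x] without reducing: a · b = -2·x^2 - x + 3. Now divide by f(x) = x^2 - 3·x + 4, eliminating the leading term at each step:
  leading term -2·x^2: subtract (-2)·f(x) = -2·x^2 + 6·x - 8, leaving 11 - 7·x
The degree is now < 2, so this is the remainder. Hence a · b ≡ 11 - 7·x in Q[x]/(f).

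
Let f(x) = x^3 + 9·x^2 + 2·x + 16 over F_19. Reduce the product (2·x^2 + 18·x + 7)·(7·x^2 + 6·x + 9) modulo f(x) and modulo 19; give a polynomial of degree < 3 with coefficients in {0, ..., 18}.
Multiply as integer polynomials: a · b = 14·x^4 + 138·x^3 + 175·x^2 + 204·x + 63. Reducing coefficients mod 19: a · b ≡ 14·x^4 + 5·x^3 + 4·x^2 + 14·x + 6. Now divide by f(x) = x^3 + 9·x^2 + 2·x + 16 in F_19[x], eliminating the leading term at each step:
  leading term 14·x^4: subtract (14·x)·f(x) = 14·x^4 + 12·x^3 + 9·x^2 + 15·x, leaving 12·x^3 + 14·x^2 + 18·x + 6 (coefficients mod 19)
  leading term 12·x^3: subtract (12)·f(x) = 12·x^3 + 13·x^2 + 5·x + 2, leaving x^2 + 13·x + 4 (coefficients mod 19)
The degree is now < 3, so this is the remainder. Hence a · b ≡ x^2 + 13·x + 4 in F_19[x]/(f).

Final answer: a · b ≡ x^2 + 13·x + 4 (mod f(x))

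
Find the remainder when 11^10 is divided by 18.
7

Use repeated squaring. Binary(10) = 1010. Walk through the bits of the exponent 10 left-to-right: at each bit after the leading one, square the running value, then multiply by 11 if the bit is 1 (always reducing mod 18):
  bit 1 = 1 (leading): start with 11.
  bit 2 = 0: square 11^2 = 121 ≡ 13 (mod 18).
  bit 3 = 1: square 13^2 = 169 ≡ 7; bit is 1, so multiply 7·11 = 77 ≡ 5 (mod 18).
  bit 4 = 0: square 5^2 = 25 ≡ 7 (mod 18).
Final value: 11^10 ≡ 7 (mod 18).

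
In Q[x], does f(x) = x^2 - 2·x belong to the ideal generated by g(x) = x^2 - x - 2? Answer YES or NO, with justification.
NO

In Q[x] the ideal (g) consists of all multiples of g, so f ∈ (g) iff g | f, i.e. iff the remainder of f on division by g is 0. Divide f by g (g is monic, so eliminate the leading term of the running remainder at each step):
  leading term x^2: subtract (1)·g(x) = x^2 - x - 2, leaving 2 - x
The remainder r(x) = 2 - x ≠ 0 (and deg r < deg g), so g ∤ f, i.e. f ∉ (g).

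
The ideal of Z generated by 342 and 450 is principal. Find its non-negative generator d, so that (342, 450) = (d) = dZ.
(342, 450) = (18); d = 18

In the PID Z, (a, b) is generated by gcd(a, b). Compute gcd(450, 342) with the extended Euclidean algorithm, tracking rows (r, s, t) with s·450 + t·342 = r:
  row A: (450, 1, 0)   [1·450 + 0·342 = 450]
  row B: (342, 0, 1)   [0·450 + 1·342 = 342]
  450 = 1·342 + 108   → row C = row A − 1·row B = (108, 1, −1)   [check: 1·450 − 1·342 = 108]
  342 = 3·108 + 18   → row D = row B − 3·row C = (18, −3, 4)   [check: −3·450 + 4·342 = 18]
  108 = 6·18 + 0   → remainder 0, stop. gcd = 18 (last nonzero row D).
So gcd(342, 450) = 18, with Bézout identity −3·450 + 4·342 = 18. Containment (⊇): the Bézout identity exhibits 18 as an element of (342, 450), giving (18) ⊆ (342, 450). Containment (⊆): since 18 | 342 and 18 | 450 (342 = 18·19, 450 = 18·25), every Z-linear combination of 342 and 450 is divisible by 18, so (342, 450) ⊆ (18). Therefore (342, 450) = (18), d = 18.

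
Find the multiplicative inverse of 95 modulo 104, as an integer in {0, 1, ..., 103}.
Apply the extended Euclidean algorithm to (104, 95), tracking rows (r, s, t) with s·104 + t·95 = r. Each division r_prev = q·r_cur + r_new produces the new row as (previous row) − q·(current row):
  row A: (104, 1, 0)   [1·104 + 0·95 = 104]
  row B: (95, 0, 1)   [0·104 + 1·95 = 95]
  104 = 1·95 + 9   → row C = row A − 1·row B = (9, 1, −1)   [check: 1·104 − 1·95 = 9]
  95 = 10·9 + 5   → row D = row B − 10·row C = (5, −10, 11)   [check: −10·104 + 11·95 = 5]
  9 = 1·5 + 4   → row E = row C − 1·row D = (4, 11, −12)   [check: 11·104 − 12·95 = 4]
  5 = 1·4 + 1   → row F = row D − 1·row E = (1, −21, 23)   [check: −21·104 + 23·95 = 1]
  4 = 4·1 + 0   → remainder 0, stop. gcd = 1 (last nonzero row F).
The gcd is 1, so 95 is invertible mod 104. The last nonzero row gives −21·104 + 23·95 = 1, so t = 23. So 95^(−1) ≡ 23 (mod 104). Verify: 95 · 23 = 2185 ≡ 1 (mod 104). ✓

Final answer: 95^(−1) ≡ 23 (mod 104)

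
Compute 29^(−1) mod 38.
29^(−1) ≡ 21 (mod 38)

Apply the extended Euclidean algorithm to (38, 29), tracking rows (r, s, t) with s·38 + t·29 = r. Each division r_prev = q·r_cur + r_new produces the new row as (previous row) − q·(current row):
  row A: (38, 1, 0)   [1·38 + 0·29 = 38]
  row B: (29, 0, 1)   [0·38 + 1·29 = 29]
  38 = 1·29 + 9   → row C = row A − 1·row B = (9, 1, −1)   [check: 1·38 − 1·29 = 9]
  29 = 3·9 + 2   → row D = row B − 3·row C = (2, −3, 4)   [check: −3·38 + 4·29 = 2]
  9 = 4·2 + 1   → row E = row C − 4·row D = (1, 13, −17)   [check: 13·38 − 17·29 = 1]
  2 = 2·1 + 0   → remainder 0, stop. gcd = 1 (last nonzero row E).
The gcd is 1, so 29 is invertible mod 38. The last nonzero row gives 13·38 − 17·29 = 1, so t = −17. So 29^(−1) ≡ −17 ≡ 21 (mod 38). Verify: 29 · 21 = 609 ≡ 1 (mod 38). ✓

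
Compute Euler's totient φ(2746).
φ is multiplicative, with φ(p^e) = p^e − p^(e−1). Factorise 2746 = 2 · 1373. Then
  φ(2746) = (2 − 1) · (1373 − 1) = 1 · 1372 = 1372.

Final answer: φ(2746) = 1372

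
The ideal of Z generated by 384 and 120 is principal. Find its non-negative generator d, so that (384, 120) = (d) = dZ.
(384, 120) = (24); d = 24

In the PID Z, (a, b) is generated by gcd(a, b). Compute gcd(384, 120) with the extended Euclidean algorithm, tracking rows (r, s, t) with s·384 + t·120 = r:
  row A: (384, 1, 0)   [1·384 + 0·120 = 384]
  row B: (120, 0, 1)   [0·384 + 1·120 = 120]
  384 = 3·120 + 24   → row C = row A − 3·row B = (24, 1, −3)   [check: 1·384 − 3·120 = 24]
  120 = 5·24 + 0   → remainder 0, stop. gcd = 24 (last nonzero row C).
So gcd(384, 120) = 24, with Bézout identity 1·384 − 3·120 = 24. Containment (⊇): the Bézout identity exhibits 24 as an element of (384, 120), giving (24) ⊆ (384, 120). Containment (⊆): since 24 | 384 and 24 | 120 (384 = 24·16, 120 = 24·5), every Z-linear combination of 384 and 120 is divisible by 24, so (384, 120) ⊆ (24). Therefore (384, 120) = (24), d = 24.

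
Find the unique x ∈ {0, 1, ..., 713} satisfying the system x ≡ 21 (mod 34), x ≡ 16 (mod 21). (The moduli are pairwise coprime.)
The moduli 34, 21 are pairwise coprime, so by the CRT there is a unique solution mod 34·21 = 714.
Solve by successive substitution. Start with x ≡ 21 (mod 34).
  Combine with x ≡ 16 (mod 21): write x = 21 + 34·t and require 21 + 34·t ≡ 16 (mod 21), i.e. 34·t ≡ 16 − 21 ≡ 16 (mod 21). Since 34^(−1) ≡ 13 (mod 21) (34 ≡ 13 (mod 21)), t ≡ 13·16 ≡ 19 (mod 21). So x ≡ 21 + 34·19 = 667 (mod 714).
Unique solution in [0, 714): x = 667.

Final answer: x ≡ 667 (mod 714); the representative in [0, 714) is 667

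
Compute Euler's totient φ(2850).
φ is multiplicative, with φ(p^e) = p^e − p^(e−1). Factorise 2850 = 2 · 3 · 5^2 · 19. Then
  φ(2850) = (2 − 1) · (3 − 1) · (5^2 − 5^1) · (19 − 1) = 1 · 2 · 20 · 18 = 720.

Final answer: φ(2850) = 720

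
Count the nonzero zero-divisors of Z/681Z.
Z/681Z has 228 nonzero zero-divisors

In Z/681Z each nonzero element is either a unit (gcd with 681 is 1) or a zero-divisor (gcd > 1). The number of units is φ(681): factorise 681 = 3 · 227, so φ(681) = (3 − 1) · (227 − 1) = 2 · 226 = 452. The nonzero elements number 681 − 1 = 680. Hence the nonzero zero-divisors number 680 − 452 = 228.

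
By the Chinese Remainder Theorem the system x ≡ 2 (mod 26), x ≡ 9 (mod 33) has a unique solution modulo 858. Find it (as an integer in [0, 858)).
The moduli 26, 33 are pairwise coprime, so by the CRT there is a unique solution mod 26·33 = 858.
Solve by successive substitution. Start with x ≡ 2 (mod 26).
  Combine with x ≡ 9 (mod 33): write x = 2 + 26·t and require 2 + 26·t ≡ 9 (mod 33), i.e. 26·t ≡ 9 − 2 ≡ 7 (mod 33). Since 26^(−1) ≡ 14 (mod 33), t ≡ 14·7 ≡ 32 (mod 33). So x ≡ 2 + 26·32 = 834 (mod 858).
Unique solution in [0, 858): x = 834.

Final answer: x ≡ 834 (mod 858); the representative in [0, 858) is 834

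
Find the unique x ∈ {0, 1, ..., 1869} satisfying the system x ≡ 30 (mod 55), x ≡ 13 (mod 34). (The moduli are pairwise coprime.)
The moduli 55, 34 are pairwise coprime, so by the CRT there is a unique solution mod 55·34 = 1870.
Solve by successive substitution. Start with x ≡ 30 (mod 55).
  Combine with x ≡ 13 (mod 34): write x = 30 + 55·t and require 30 + 55·t ≡ 13 (mod 34), i.e. 55·t ≡ 13 − 30 ≡ 17 (mod 34). Since 55^(−1) ≡ 13 (mod 34) (55 ≡ 21 (mod 34)), t ≡ 13·17 ≡ 17 (mod 34). So x ≡ 30 + 55·17 = 965 (mod 1870).
Unique solution in [0, 1870): x = 965.

Final answer: x ≡ 965 (mod 1870); the representative in [0, 1870) is 965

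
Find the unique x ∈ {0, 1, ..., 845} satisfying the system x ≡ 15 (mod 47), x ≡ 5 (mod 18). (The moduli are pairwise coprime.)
The moduli 47, 18 are pairwise coprime, so by the CRT there is a unique solution mod 47·18 = 846.
Solve by successive substitution. Start with x ≡ 15 (mod 47).
  Combine with x ≡ 5 (mod 18): write x = 15 + 47·t and require 15 + 47·t ≡ 5 (mod 18), i.e. 47·t ≡ 5 − 15 ≡ 8 (mod 18). Since 47^(−1) ≡ 5 (mod 18) (47 ≡ 11 (mod 18)), t ≡ 5·8 ≡ 4 (mod 18). So x ≡ 15 + 47·4 = 203 (mod 846).
Unique solution in [0, 846): x = 203.

Final answer: x ≡ 203 (mod 846); the representative in [0, 846) is 203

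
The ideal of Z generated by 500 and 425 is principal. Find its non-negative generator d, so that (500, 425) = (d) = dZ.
In the PID Z, (a, b) is generated by gcd(a, b). Compute gcd(500, 425) with the extended Euclidean algorithm, tracking rows (r, s, t) with s·500 + t·425 = r:
  row A: (500, 1, 0)   [1·500 + 0·425 = 500]
  row B: (425, 0, 1)   [0·500 + 1·425 = 425]
  500 = 1·425 + 75   → row C = row A − 1·row B = (75, 1, −1)   [check: 1·500 − 1·425 = 75]
  425 = 5·75 + 50   → row D = row B − 5·row C = (50, −5, 6)   [check: −5·500 + 6·425 = 50]
  75 = 1·50 + 25   → row E = row C − 1·row D = (25, 6, −7)   [check: 6·500 − 7·425 = 25]
  50 = 2·25 + 0   → remainder 0, stop. gcd = 25 (last nonzero row E).
So gcd(500, 425) = 25, with Bézout identity 6·500 − 7·425 = 25. Containment (⊇): the Bézout identity exhibits 25 as an element of (500, 425), giving (25) ⊆ (500, 425). Containment (⊆): since 25 | 500 and 25 | 425 (500 = 25·20, 425 = 25·17), every Z-linear combination of 500 and 425 is divisible by 25, so (500, 425) ⊆ (25). Therefore (500, 425) = (25), d = 25.

Final answer: (500, 425) = (25); d = 25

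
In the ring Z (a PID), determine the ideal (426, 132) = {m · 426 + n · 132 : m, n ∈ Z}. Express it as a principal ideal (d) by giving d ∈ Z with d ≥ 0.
In the PID Z, (a, b) is generated by gcd(a, b). Compute gcd(426, 132) with the extended Euclidean algorithm, tracking rows (r, s, t) with s·426 + t·132 = r:
  row A: (426, 1, 0)   [1·426 + 0·132 = 426]
  row B: (132, 0, 1)   [0·426 + 1·132 = 132]
  426 = 3·132 + 30   → row C = row A − 3·row B = (30, 1, −3)   [check: 1·426 − 3·132 = 30]
  132 = 4·30 + 12   → row D = row B − 4·row C = (12, −4, 13)   [check: −4·426 + 13·132 = 12]
  30 = 2·12 + 6   → row E = row C − 2·row D = (6, 9, −29)   [check: 9·426 − 29·132 = 6]
  12 = 2·6 + 0   → remainder 0, stop. gcd = 6 (last nonzero row E).
So gcd(426, 132) = 6, with Bézout identity 9·426 − 29·132 = 6. Containment (⊇): the Bézout identity exhibits 6 as an element of (426, 132), giving (6) ⊆ (426, 132). Containment (⊆): since 6 | 426 and 6 | 132 (426 = 6·71, 132 = 6·22), every Z-linear combination of 426 and 132 is divisible by 6, so (426, 132) ⊆ (6). Therefore (426, 132) = (6), d = 6.

Final answer: (426, 132) = (6); d = 6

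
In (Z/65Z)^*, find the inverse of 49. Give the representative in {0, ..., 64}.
Apply the extended Euclidean algorithm to (65, 49), tracking rows (r, s, t) with s·65 + t·49 = r. Each division r_prev = q·r_cur + r_new produces the new row as (previous row) − q·(current row):
  row A: (65, 1, 0)   [1·65 + 0·49 = 65]
  row B: (49, 0, 1)   [0·65 + 1·49 = 49]
  65 = 1·49 + 16   → row C = row A − 1·row B = (16, 1, −1)   [check: 1·65 − 1·49 = 16]
  49 = 3·16 + 1   → row D = row B − 3·row C = (1, −3, 4)   [check: −3·65 + 4·49 = 1]
  16 = 16·1 + 0   → remainder 0, stop. gcd = 1 (last nonzero row D).
The gcd is 1, so 49 is invertible mod 65. The last nonzero row gives −3·65 + 4·49 = 1, so t = 4. So 49^(−1) ≡ 4 (mod 65). Verify: 49 · 4 = 196 ≡ 1 (mod 65). ✓

Final answer: 49^(−1) ≡ 4 (mod 65)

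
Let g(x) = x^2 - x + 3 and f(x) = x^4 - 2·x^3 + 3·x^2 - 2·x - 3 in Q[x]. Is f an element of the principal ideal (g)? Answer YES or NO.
In Q[x] the ideal (g) consists of all multiples of g, so f ∈ (g) iff g | f, i.e. iff the remainder of f on division by g is 0. Divide f by g (g is monic, so eliminate the leading term of the running remainder at each step):
  leading term x^4: subtract (x^2)·g(x) = x^4 - x^3 + 3·x^2, leaving -x^3 - 2·x - 3
  leading term -x^3: subtract (-x)·g(x) = -x^3 + x^2 - 3·x, leaving -x^2 + x - 3
  leading term -x^2: subtract (-1)·g(x) = -x^2 + x - 3, leaving 0
The remainder is 0, so f(x) = g(x) · h(x) with h(x) = x^2 - x - 1. Hence g | f, i.e. f ∈ (g).

Final answer: YES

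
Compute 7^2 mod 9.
Use repeated squaring. Binary(2) = 10. Walk through the bits of the exponent 2 left-to-right: at each bit after the leading one, square the running value, then multiply by 7 if the bit is 1 (always reducing mod 9):
  bit 1 = 1 (leading): start with 7.
  bit 2 = 0: square 7^2 = 49 ≡ 4 (mod 9).
Final value: 7^2 ≡ 4 (mod 9).

Final answer: 4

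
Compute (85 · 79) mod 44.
27

Reduce the factors first: 85 ≡ 41, 79 ≡ 35 (mod 44), so 85 · 79 ≡ 41 · 35 (mod 44). 41 · 35 = 1435. Dividing by 44: 1435 = 32·44 + 27. So (85 · 79) mod 44 = 27.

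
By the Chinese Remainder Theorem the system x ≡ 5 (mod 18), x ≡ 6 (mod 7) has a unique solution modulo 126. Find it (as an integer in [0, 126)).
The moduli 18, 7 are pairwise coprime, so by the CRT there is a unique solution mod 18·7 = 126.
Solve by successive substitution. Start with x ≡ 5 (mod 18).
  Combine with x ≡ 6 (mod 7): write x = 5 + 18·t and require 5 + 18·t ≡ 6 (mod 7), i.e. 18·t ≡ 6 − 5 ≡ 1 (mod 7). Since 18^(−1) ≡ 2 (mod 7) (18 ≡ 4 (mod 7)), t ≡ 2·1 ≡ 2 (mod 7). So x ≡ 5 + 18·2 = 41 (mod 126).
Unique solution in [0, 126): x = 41.

Final answer: x ≡ 41 (mod 126); the representative in [0, 126) is 41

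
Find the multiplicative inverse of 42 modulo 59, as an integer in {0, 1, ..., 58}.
Apply the extended Euclidean algorithm to (59, 42), tracking rows (r, s, t) with s·59 + t·42 = r. Each division r_prev = q·r_cur + r_new produces the new row as (previous row) − q·(current row):
  row A: (59, 1, 0)   [1·59 + 0·42 = 59]
  row B: (42, 0, 1)   [0·59 + 1·42 = 42]
  59 = 1·42 + 17   → row C = row A − 1·row B = (17, 1, −1)   [check: 1·59 − 1·42 = 17]
  42 = 2·17 + 8   → row D = row B − 2·row C = (8, −2, 3)   [check: −2·59 + 3·42 = 8]
  17 = 2·8 + 1   → row E = row C − 2·row D = (1, 5, −7)   [check: 5·59 − 7·42 = 1]
  8 = 8·1 + 0   → remainder 0, stop. gcd = 1 (last nonzero row E).
The gcd is 1, so 42 is invertible mod 59. The last nonzero row gives 5·59 − 7·42 = 1, so t = −7. So 42^(−1) ≡ −7 ≡ 52 (mod 59). Verify: 42 · 52 = 2184 ≡ 1 (mod 59). ✓

Final answer: 42^(−1) ≡ 52 (mod 59)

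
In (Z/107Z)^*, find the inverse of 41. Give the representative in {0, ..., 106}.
Apply the extended Euclidean algorithm to (107, 41), tracking rows (r, s, t) with s·107 + t·41 = r. Each division r_prev = q·r_cur + r_new produces the new row as (previous row) − q·(current row):
  row A: (107, 1, 0)   [1·107 + 0·41 = 107]
  row B: (41, 0, 1)   [0·107 + 1·41 = 41]
  107 = 2·41 + 25   → row C = row A − 2·row B = (25, 1, −2)   [check: 1·107 − 2·41 = 25]
  41 = 1·25 + 16   → row D = row B − 1·row C = (16, −1, 3)   [check: −1·107 + 3·41 = 16]
  25 = 1·16 + 9   → row E = row C − 1·row D = (9, 2, −5)   [check: 2·107 − 5·41 = 9]
  16 = 1·9 + 7   → row F = row D − 1·row E = (7, −3, 8)   [check: −3·107 + 8·41 = 7]
  9 = 1·7 + 2   → row G = row E − 1·row F = (2, 5, −13)   [check: 5·107 − 13·41 = 2]
  7 = 3·2 + 1   → row H = row F − 3·row G = (1, −18, 47)   [check: −18·107 + 47·41 = 1]
  2 = 2·1 + 0   → remainder 0, stop. gcd = 1 (last nonzero row H).
The gcd is 1, so 41 is invertible mod 107. The last nonzero row gives −18·107 + 47·41 = 1, so t = 47. So 41^(−1) ≡ 47 (mod 107). Verify: 41 · 47 = 1927 ≡ 1 (mod 107). ✓

Final answer: 41^(−1) ≡ 47 (mod 107)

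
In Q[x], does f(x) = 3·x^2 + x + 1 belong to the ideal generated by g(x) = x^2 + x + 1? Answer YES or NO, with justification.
In Q[x] the ideal (g) consists of all multiples of g, so f ∈ (g) iff g | f, i.e. iff the remainder of f on division by g is 0. Divide f by g (g is monic, so eliminate the leading term of the running remainder at each step):
  leading term 3·x^2: subtract (3)·g(x) = 3·x^2 + 3·x + 3, leaving -2·x - 2
The remainder r(x) = -2·x - 2 ≠ 0 (and deg r < deg g), so g ∤ f, i.e. f ∉ (g).

Final answer: NO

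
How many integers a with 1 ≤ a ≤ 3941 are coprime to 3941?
3372

The number of a ∈ {1, ..., 3941} with gcd(a, 3941) = 1 is by definition Euler's totient φ(3941). φ is multiplicative, with φ(p^e) = p^e − p^(e−1). Factorise 3941 = 7 · 563. Then
  φ(3941) = (7 − 1) · (563 − 1) = 6 · 562 = 3372.
So there are 3372 such integers.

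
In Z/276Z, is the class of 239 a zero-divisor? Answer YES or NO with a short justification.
NO

gcd(239, 276) = 1, so 239 is a unit in Z/276Z (it has a multiplicative inverse). A unit cannot be a zero-divisor: if 239·b ≡ 0 then multiplying both sides by 239^(−1) gives b ≡ 0. So 239 is not a zero-divisor.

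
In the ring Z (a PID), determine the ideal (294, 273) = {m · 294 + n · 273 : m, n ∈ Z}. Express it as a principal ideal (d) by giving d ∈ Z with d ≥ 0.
(294, 273) = (21); d = 21

In the PID Z, (a, b) is generated by gcd(a, b). Compute gcd(294, 273) with the extended Euclidean algorithm, tracking rows (r, s, t) with s·294 + t·273 = r:
  row A: (294, 1, 0)   [1·294 + 0·273 = 294]
  row B: (273, 0, 1)   [0·294 + 1·273 = 273]
  294 = 1·273 + 21   → row C = row A − 1·row B = (21, 1, −1)   [check: 1·294 − 1·273 = 21]
  273 = 13·21 + 0   → remainder 0, stop. gcd = 21 (last nonzero row C).
So gcd(294, 273) = 21, with Bézout identity 1·294 − 1·273 = 21. Containment (⊇): the Bézout identity exhibits 21 as an element of (294, 273), giving (21) ⊆ (294, 273). Containment (⊆): since 21 | 294 and 21 | 273 (294 = 21·14, 273 = 21·13), every Z-linear combination of 294 and 273 is divisible by 21, so (294, 273) ⊆ (21). Therefore (294, 273) = (21), d = 21.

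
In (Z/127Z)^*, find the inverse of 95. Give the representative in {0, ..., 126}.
Apply the extended Euclidean algorithm to (127, 95), tracking rows (r, s, t) with s·127 + t·95 = r. Each division r_prev = q·r_cur + r_new produces the new row as (previous row) − q·(current row):
  row A: (127, 1, 0)   [1·127 + 0·95 = 127]
  row B: (95, 0, 1)   [0·127 + 1·95 = 95]
  127 = 1·95 + 32   → row C = row A − 1·row B = (32, 1, −1)   [check: 1·127 − 1·95 = 32]
  95 = 2·32 + 31   → row D = row B − 2·row C = (31, −2, 3)   [check: −2·127 + 3·95 = 31]
  32 = 1·31 + 1   → row E = row C − 1·row D = (1, 3, −4)   [check: 3·127 − 4·95 = 1]
  31 = 31·1 + 0   → remainder 0, stop. gcd = 1 (last nonzero row E).
The gcd is 1, so 95 is invertible mod 127. The last nonzero row gives 3·127 − 4·95 = 1, so t = −4. So 95^(−1) ≡ −4 ≡ 123 (mod 127). Verify: 95 · 123 = 11685 ≡ 1 (mod 127). ✓

Final answer: 95^(−1) ≡ 123 (mod 127)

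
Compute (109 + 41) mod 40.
30

Reduce the summands first: 109 ≡ 29, 41 ≡ 1 (mod 40), so 109 + 41 ≡ 29 + 1 (mod 40). 29 + 1 = 30; 30 = 0·40 + 30, so (109 + 41) mod 40 = 30.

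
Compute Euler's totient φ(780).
φ(780) = 192

φ is multiplicative, with φ(p^e) = p^e − p^(e−1). Factorise 780 = 2^2 · 3 · 5 · 13. Then
  φ(780) = (2^2 − 2^1) · (3 − 1) · (5 − 1) · (13 − 1) = 2 · 2 · 4 · 12 = 192.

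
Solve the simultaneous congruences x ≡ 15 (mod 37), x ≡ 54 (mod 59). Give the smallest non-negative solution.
x ≡ 644 (mod 2183); the representative in [0, 2183) is 644

The moduli 37, 59 are pairwise coprime, so by the CRT there is a unique solution mod 37·59 = 2183.
Solve by successive substitution. Start with x ≡ 15 (mod 37).
  Combine with x ≡ 54 (mod 59): write x = 15 + 37·t and require 15 + 37·t ≡ 54 (mod 59), i.e. 37·t ≡ 54 − 15 ≡ 39 (mod 59). Since 37^(−1) ≡ 8 (mod 59), t ≡ 8·39 ≡ 17 (mod 59). So x ≡ 15 + 37·17 = 644 (mod 2183).
Unique solution in [0, 2183): x = 644.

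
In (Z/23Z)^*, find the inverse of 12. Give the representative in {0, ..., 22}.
Apply the extended Euclidean algorithm to (23, 12), tracking rows (r, s, t) with s·23 + t·12 = r. Each division r_prev = q·r_cur + r_new produces the new row as (previous row) − q·(current row):
  row A: (23, 1, 0)   [1·23 + 0·12 = 23]
  row B: (12, 0, 1)   [0·23 + 1·12 = 12]
  23 = 1·12 + 11   → row C = row A − 1·row B = (11, 1, −1)   [check: 1·23 − 1·12 = 11]
  12 = 1·11 + 1   → row D = row B − 1·row C = (1, −1, 2)   [check: −1·23 + 2·12 = 1]
  11 = 11·1 + 0   → remainder 0, stop. gcd = 1 (last nonzero row D).
The gcd is 1, so 12 is invertible mod 23. The last nonzero row gives −1·23 + 2·12 = 1, so t = 2. So 12^(−1) ≡ 2 (mod 23). Verify: 12 · 2 = 24 ≡ 1 (mod 23). ✓

Final answer: 12^(−1) ≡ 2 (mod 23)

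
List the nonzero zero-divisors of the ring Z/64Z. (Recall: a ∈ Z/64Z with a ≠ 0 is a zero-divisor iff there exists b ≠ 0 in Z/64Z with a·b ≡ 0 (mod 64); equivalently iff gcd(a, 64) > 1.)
nonzero zero-divisors of Z/64Z = {2, 4, 6, 8, 10, 12, 14, 16, 18, 20, 22, 24, 26, 28, 30, 32, 34, 36, 38, 40, 42, 44, 46, 48, 50, 52, 54, 56, 58, 60, 62}

An element a ∈ Z/64Z (with a ≠ 0) is a zero-divisor iff gcd(a, 64) > 1 (because a is a unit precisely when gcd(a, n) = 1, and in Z/nZ every nonzero, non-unit element is a zero-divisor). Scan a = 1, ..., 63 and keep those with gcd(a, 64) > 1:
  gcd(2, 64) = 2, gcd(4, 64) = 4, gcd(6, 64) = 2, gcd(8, 64) = 8, gcd(10, 64) = 2, gcd(12, 64) = 4, gcd(14, 64) = 2, gcd(16, 64) = 16, gcd(18, 64) = 2, gcd(20, 64) = 4, gcd(22, 64) = 2, gcd(24, 64) = 8, gcd(26, 64) = 2, gcd(28, 64) = 4, gcd(30, 64) = 2, gcd(32, 64) = 32, gcd(34, 64) = 2, gcd(36, 64) = 4, gcd(38, 64) = 2, gcd(40, 64) = 8, gcd(42, 64) = 2, gcd(44, 64) = 4, gcd(46, 64) = 2, gcd(48, 64) = 16, gcd(50, 64) = 2, gcd(52, 64) = 4, gcd(54, 64) = 2, gcd(56, 64) = 8, gcd(58, 64) = 2, gcd(60, 64) = 4, gcd(62, 64) = 2.
All other a ∈ {1, ..., 63} have gcd(a, 64) = 1 and are units. So the nonzero zero-divisors are exactly the 31 values of a appearing in this scan.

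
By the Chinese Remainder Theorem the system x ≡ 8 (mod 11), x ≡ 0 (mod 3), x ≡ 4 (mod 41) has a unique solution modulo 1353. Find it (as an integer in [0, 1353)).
x ≡ 1152 (mod 1353); the representative in [0, 1353) is 1152

The moduli 11, 3, 41 are pairwise coprime, so by the CRT there is a unique solution mod 11·3·41 = 1353.
Solve by successive substitution. Start with x ≡ 8 (mod 11).
  Combine with x ≡ 0 (mod 3): write x = 8 + 11·t and require 8 + 11·t ≡ 0 (mod 3), i.e. 11·t ≡ 0 − 8 ≡ 1 (mod 3). Since 11^(−1) ≡ 2 (mod 3) (11 ≡ 2 (mod 3)), t ≡ 2·1 ≡ 2 (mod 3). So x ≡ 8 + 11·2 = 30 (mod 33).
  Combine with x ≡ 4 (mod 41): write x = 30 + 33·t and require 30 + 33·t ≡ 4 (mod 41), i.e. 33·t ≡ 4 − 30 ≡ 15 (mod 41). Since 33^(−1) ≡ 5 (mod 41), t ≡ 5·15 ≡ 34 (mod 41). So x ≡ 30 + 33·34 = 1152 (mod 1353).
Unique solution in [0, 1353): x = 1152.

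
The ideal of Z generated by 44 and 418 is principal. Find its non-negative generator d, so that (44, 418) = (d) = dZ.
(44, 418) = (22); d = 22

In the PID Z, (a, b) is generated by gcd(a, b). Compute gcd(418, 44) with the extended Euclidean algorithm, tracking rows (r, s, t) with s·418 + t·44 = r:
  row A: (418, 1, 0)   [1·418 + 0·44 = 418]
  row B: (44, 0, 1)   [0·418 + 1·44 = 44]
  418 = 9·44 + 22   → row C = row A − 9·row B = (22, 1, −9)   [check: 1·418 − 9·44 = 22]
  44 = 2·22 + 0   → remainder 0, stop. gcd = 22 (last nonzero row C).
So gcd(44, 418) = 22, with Bézout identity 1·418 − 9·44 = 22. Containment (⊇): the Bézout identity exhibits 22 as an element of (44, 418), giving (22) ⊆ (44, 418). Containment (⊆): since 22 | 44 and 22 | 418 (44 = 22·2, 418 = 22·19), every Z-linear combination of 44 and 418 is divisible by 22, so (44, 418) ⊆ (22). Therefore (44, 418) = (22), d = 22.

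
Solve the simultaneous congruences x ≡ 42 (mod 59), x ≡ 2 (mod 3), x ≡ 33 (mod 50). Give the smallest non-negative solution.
x ≡ 2933 (mod 8850); the representative in [0, 8850) is 2933

The moduli 59, 3, 50 are pairwise coprime, so by the CRT there is a unique solution mod 59·3·50 = 8850.
Solve by successive substitution. Start with x ≡ 42 (mod 59).
  Combine with x ≡ 2 (mod 3): write x = 42 + 59·t and require 42 + 59·t ≡ 2 (mod 3), i.e. 59·t ≡ 2 − 42 ≡ 2 (mod 3). Since 59^(−1) ≡ 2 (mod 3) (59 ≡ 2 (mod 3)), t ≡ 2·2 ≡ 1 (mod 3). So x ≡ 42 + 59·1 = 101 (mod 177).
  Combine with x ≡ 33 (mod 50): write x = 101 + 177·t and require 101 + 177·t ≡ 33 (mod 50), i.e. 177·t ≡ 33 − 101 ≡ 32 (mod 50). Since 177^(−1) ≡ 13 (mod 50) (177 ≡ 27 (mod 50)), t ≡ 13·32 ≡ 16 (mod 50). So x ≡ 101 + 177·16 = 2933 (mod 8850).
Unique solution in [0, 8850): x = 2933.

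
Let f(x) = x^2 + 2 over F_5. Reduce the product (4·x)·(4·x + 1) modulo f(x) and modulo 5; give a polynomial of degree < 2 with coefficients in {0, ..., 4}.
a · b ≡ 4·x + 3 (mod f(x))

Multiply as integer polynomials: a · b = 16·x^2 + 4·x. Reducing coefficients mod 5: a · b ≡ x^2 + 4·x. Now divide by f(x) = x^2 + 2 in F_5[x], eliminating the leading term at each step:
  leading term x^2: subtract (1)·f(x) = x^2 + 2, leaving 4·x + 3 (coefficients mod 5)
The degree is now < 2, so this is the remainder. Hence a · b ≡ 4·x + 3 in F_5[x]/(f).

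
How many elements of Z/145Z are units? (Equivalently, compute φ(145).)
An element a ∈ Z/145Z is a unit iff gcd(a, 145) = 1, so the number of units is φ(145). φ is multiplicative, with φ(p^e) = p^e − p^(e−1). Factorise 145 = 5 · 29. Then
  φ(145) = (5 − 1) · (29 − 1) = 4 · 28 = 112.

Final answer: Z/145Z has φ(145) = 112 units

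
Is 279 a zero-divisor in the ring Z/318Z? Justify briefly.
gcd(279, 318) = 3 > 1, so 279 is not a unit in Z/318Z. In Z/nZ every nonzero non-unit is a zero-divisor: explicitly, take b = 318/gcd = 106 ≠ 0 (mod 318); then 279·106 = 29574 = 93·318, i.e. 279·106 ≡ 0 (mod 318). So 279 is a zero-divisor.

Final answer: YES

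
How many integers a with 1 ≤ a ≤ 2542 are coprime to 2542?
The number of a ∈ {1, ..., 2542} with gcd(a, 2542) = 1 is by definition Euler's totient φ(2542). φ is multiplicative, with φ(p^e) = p^e − p^(e−1). Factorise 2542 = 2 · 31 · 41. Then
  φ(2542) = (2 − 1) · (31 − 1) · (41 − 1) = 1 · 30 · 40 = 1200.
So there are 1200 such integers.

Final answer: 1200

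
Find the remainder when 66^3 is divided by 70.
6

Use repeated squaring. Binary(3) = 11. Walk through the bits of the exponent 3 left-to-right: at each bit after the leading one, square the running value, then multiply by 66 if the bit is 1 (always reducing mod 70):
  bit 1 = 1 (leading): start with 66.
  bit 2 = 1: square 66^2 = 4356 ≡ 16; bit is 1, so multiply 16·66 = 1056 ≡ 6 (mod 70).
Final value: 66^3 ≡ 6 (mod 70).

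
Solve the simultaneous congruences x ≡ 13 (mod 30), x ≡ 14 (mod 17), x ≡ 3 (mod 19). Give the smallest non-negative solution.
The moduli 30, 17, 19 are pairwise coprime, so by the CRT there is a unique solution mod 30·17·19 = 9690.
Solve by successive substitution. Start with x ≡ 13 (mod 30).
  Combine with x ≡ 14 (mod 17): write x = 13 + 30·t and require 13 + 30·t ≡ 14 (mod 17), i.e. 30·t ≡ 14 − 13 ≡ 1 (mod 17). Since 30^(−1) ≡ 4 (mod 17) (30 ≡ 13 (mod 17)), t ≡ 4·1 ≡ 4 (mod 17). So x ≡ 13 + 30·4 = 133 (mod 510).
  Combine with x ≡ 3 (mod 19): write x = 133 + 510·t and require 133 + 510·t ≡ 3 (mod 19), i.e. 510·t ≡ 3 − 133 ≡ 3 (mod 19). Since 510^(−1) ≡ 6 (mod 19) (510 ≡ 16 (mod 19)), t ≡ 6·3 ≡ 18 (mod 19). So x ≡ 133 + 510·18 = 9313 (mod 9690).
Unique solution in [0, 9690): x = 9313.

Final answer: x ≡ 9313 (mod 9690); the representative in [0, 9690) is 9313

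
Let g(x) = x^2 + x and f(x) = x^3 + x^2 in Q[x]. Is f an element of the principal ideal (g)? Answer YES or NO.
YES

In Q[x] the ideal (g) consists of all multiples of g, so f ∈ (g) iff g | f, i.e. iff the remainder of f on division by g is 0. Divide f by g (g is monic, so eliminate the leading term of the running remainder at each step):
  leading term x^3: subtract (x)·g(x) = x^3 + x^2, leaving 0
The remainder is 0, so f(x) = g(x) · h(x) with h(x) = x. Hence g | f, i.e. f ∈ (g).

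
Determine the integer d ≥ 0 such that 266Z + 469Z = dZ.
(266, 469) = (7); d = 7

In the PID Z, (a, b) is generated by gcd(a, b). Compute gcd(469, 266) with the extended Euclidean algorithm, tracking rows (r, s, t) with s·469 + t·266 = r:
  row A: (469, 1, 0)   [1·469 + 0·266 = 469]
  row B: (266, 0, 1)   [0·469 + 1·266 = 266]
  469 = 1·266 + 203   → row C = row A − 1·row B = (203, 1, −1)   [check: 1·469 − 1·266 = 203]
  266 = 1·203 + 63   → row D = row B − 1·row C = (63, −1, 2)   [check: −1·469 + 2·266 = 63]
  203 = 3·63 + 14   → row E = row C − 3·row D = (14, 4, −7)   [check: 4·469 − 7·266 = 14]
  63 = 4·14 + 7   → row F = row D − 4·row E = (7, −17, 30)   [check: −17·469 + 30·266 = 7]
  14 = 2·7 + 0   → remainder 0, stop. gcd = 7 (last nonzero row F).
So gcd(266, 469) = 7, with Bézout identity −17·469 + 30·266 = 7. Containment (⊇): the Bézout identity exhibits 7 as an element of (266, 469), giving (7) ⊆ (266, 469). Containment (⊆): since 7 | 266 and 7 | 469 (266 = 7·38, 469 = 7·67), every Z-linear combination of 266 and 469 is divisible by 7, so (266, 469) ⊆ (7). Therefore (266, 469) = (7), d = 7.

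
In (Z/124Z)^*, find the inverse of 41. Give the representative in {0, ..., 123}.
Apply the extended Euclidean algorithm to (124, 41), tracking rows (r, s, t) with s·124 + t·41 = r. Each division r_prev = q·r_cur + r_new produces the new row as (previous row) − q·(current row):
  row A: (124, 1, 0)   [1·124 + 0·41 = 124]
  row B: (41, 0, 1)   [0·124 + 1·41 = 41]
  124 = 3·41 + 1   → row C = row A − 3·row B = (1, 1, −3)   [check: 1·124 − 3·41 = 1]
  41 = 41·1 + 0   → remainder 0, stop. gcd = 1 (last nonzero row C).
The gcd is 1, so 41 is invertible mod 124. The last nonzero row gives 1·124 − 3·41 = 1, so t = −3. So 41^(−1) ≡ −3 ≡ 121 (mod 124). Verify: 41 · 121 = 4961 ≡ 1 (mod 124). ✓

Final answer: 41^(−1) ≡ 121 (mod 124)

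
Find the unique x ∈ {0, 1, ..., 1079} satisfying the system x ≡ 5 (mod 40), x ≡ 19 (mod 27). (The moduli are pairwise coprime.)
x ≡ 1045 (mod 1080); the representative in [0, 1080) is 1045

The moduli 40, 27 are pairwise coprime, so by the CRT there is a unique solution mod 40·27 = 1080.
Solve by successive substitution. Start with x ≡ 5 (mod 40).
  Combine with x ≡ 19 (mod 27): write x = 5 + 40·t and require 5 + 40·t ≡ 19 (mod 27), i.e. 40·t ≡ 19 − 5 ≡ 14 (mod 27). Since 40^(−1) ≡ 25 (mod 27) (40 ≡ 13 (mod 27)), t ≡ 25·14 ≡ 26 (mod 27). So x ≡ 5 + 40·26 = 1045 (mod 1080).
Unique solution in [0, 1080): x = 1045.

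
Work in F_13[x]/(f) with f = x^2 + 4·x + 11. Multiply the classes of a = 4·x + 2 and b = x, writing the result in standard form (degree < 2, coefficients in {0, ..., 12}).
a · b ≡ 12·x + 8 (mod f(x))

Multiply as integer polynomials: a · b = 4·x^2 + 2·x. Reducing coefficients mod 13: a · b ≡ 4·x^2 + 2·x. Now divide by f(x) = x^2 + 4·x + 11 in F_13[x], eliminating the leading term at each step:
  leading term 4·x^2: subtract (4)·f(x) = 4·x^2 + 3·x + 5, leaving 12·x + 8 (coefficients mod 13)
The degree is now < 2, so this is the remainder. Hence a · b ≡ 12·x + 8 in F_13[x]/(f).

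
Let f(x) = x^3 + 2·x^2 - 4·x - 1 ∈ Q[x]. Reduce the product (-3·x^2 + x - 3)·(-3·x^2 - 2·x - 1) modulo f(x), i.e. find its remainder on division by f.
a · b ≡ 76·x^2 - 46·x - 12 (mod f(x))

First multiply in Q[x] without reducing: a · b = 9·x^4 + 3·x^3 + 10·x^2 + 5·x + 3. Now divide by f(x) = x^3 + 2·x^2 - 4·x - 1, eliminating the leading term at each step:
  leading term 9·x^4: subtract (9·x)·f(x) = 9·x^4 + 18·x^3 - 36·x^2 - 9·x, leaving -15·x^3 + 46·x^2 + 14·x + 3
  leading term -15·x^3: subtract (-15)·f(x) = -15·x^3 - 30·x^2 + 60·x + 15, leaving 76·x^2 - 46·x - 12
The degree is now < 3, so this is the remainder. Hence a · b ≡ 76·x^2 - 46·x - 12 in Q[x]/(f).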